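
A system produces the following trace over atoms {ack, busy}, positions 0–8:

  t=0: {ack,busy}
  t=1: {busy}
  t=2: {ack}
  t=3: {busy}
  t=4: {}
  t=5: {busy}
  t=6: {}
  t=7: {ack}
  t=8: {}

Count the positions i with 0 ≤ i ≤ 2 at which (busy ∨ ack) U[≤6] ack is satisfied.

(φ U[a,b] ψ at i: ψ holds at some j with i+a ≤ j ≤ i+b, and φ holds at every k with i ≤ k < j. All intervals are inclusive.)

3

Evaluate at each i in [0,2]:
  i=0: ✓ (rhs at j=0)
  i=1: ✓ (rhs at j=2; lhs holds on [1,1])
  i=2: ✓ (rhs at j=2)
Positions where it holds: {0, 1, 2} → 3.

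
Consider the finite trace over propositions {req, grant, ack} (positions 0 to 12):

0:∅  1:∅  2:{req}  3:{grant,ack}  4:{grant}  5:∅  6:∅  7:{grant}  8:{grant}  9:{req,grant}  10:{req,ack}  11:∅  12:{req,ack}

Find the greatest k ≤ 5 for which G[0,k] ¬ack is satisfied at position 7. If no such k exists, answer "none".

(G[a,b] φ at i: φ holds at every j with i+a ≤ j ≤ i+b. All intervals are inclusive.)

¬ack must hold from j=7 onward; find where it first fails.
  j=7: holds
  j=8: holds
  j=9: holds
  j=10: fails
Holds on [7,9], so largest k = 2.

2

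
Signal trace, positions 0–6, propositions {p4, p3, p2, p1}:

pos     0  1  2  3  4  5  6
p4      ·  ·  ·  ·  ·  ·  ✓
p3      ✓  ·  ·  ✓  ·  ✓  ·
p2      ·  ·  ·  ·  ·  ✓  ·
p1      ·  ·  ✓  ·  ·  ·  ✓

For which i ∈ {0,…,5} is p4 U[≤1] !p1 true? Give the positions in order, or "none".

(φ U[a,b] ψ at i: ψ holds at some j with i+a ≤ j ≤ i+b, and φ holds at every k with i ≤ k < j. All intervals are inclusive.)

Evaluate at each i in [0,5]:
  i=0: ✓ (rhs at j=0)
  i=1: ✓ (rhs at j=1)
  i=2: ✗ (lhs fails at k=2 before rhs at j=3)
  i=3: ✓ (rhs at j=3)
  i=4: ✓ (rhs at j=4)
  i=5: ✓ (rhs at j=5)

0, 1, 3, 4, 5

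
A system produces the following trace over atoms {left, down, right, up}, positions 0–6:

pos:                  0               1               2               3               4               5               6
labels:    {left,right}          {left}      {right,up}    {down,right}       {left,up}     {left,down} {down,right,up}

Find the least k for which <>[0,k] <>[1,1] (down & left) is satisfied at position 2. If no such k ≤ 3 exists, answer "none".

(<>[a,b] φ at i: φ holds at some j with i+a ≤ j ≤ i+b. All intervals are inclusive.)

Scan j = 2,3,… for <>[1,1] (down & left):
  j=2: fails
  j=3: fails
  j=4: holds
First hit at j=4, so smallest k = 4-2 = 2.

2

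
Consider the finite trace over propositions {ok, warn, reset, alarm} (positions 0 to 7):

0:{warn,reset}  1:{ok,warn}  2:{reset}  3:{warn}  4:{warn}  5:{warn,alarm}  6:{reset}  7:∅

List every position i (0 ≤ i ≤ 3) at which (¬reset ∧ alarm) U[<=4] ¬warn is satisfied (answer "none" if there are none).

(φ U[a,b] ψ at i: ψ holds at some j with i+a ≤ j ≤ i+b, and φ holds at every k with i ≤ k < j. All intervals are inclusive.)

2

Evaluate at each i in [0,3]:
  i=0: ✗ (lhs fails at k=0 before rhs at j=2)
  i=1: ✗ (lhs fails at k=1 before rhs at j=2)
  i=2: ✓ (rhs at j=2)
  i=3: ✗ (lhs fails at k=3 before rhs at j=6)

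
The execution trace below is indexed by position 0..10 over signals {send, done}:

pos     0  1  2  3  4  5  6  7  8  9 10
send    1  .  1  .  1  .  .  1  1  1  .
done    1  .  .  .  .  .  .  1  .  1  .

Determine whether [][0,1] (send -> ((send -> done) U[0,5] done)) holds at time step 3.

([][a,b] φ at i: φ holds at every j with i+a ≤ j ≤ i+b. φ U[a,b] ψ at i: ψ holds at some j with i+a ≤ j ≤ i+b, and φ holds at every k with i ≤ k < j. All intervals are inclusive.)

No

Check (send -> ((send -> done) U[0,5] done)) at every j in [3,4]:
  j=3: antecedent false → ✓
  j=4: antecedent true; consequent fails → ✗
Fails at j=4 → formula fails.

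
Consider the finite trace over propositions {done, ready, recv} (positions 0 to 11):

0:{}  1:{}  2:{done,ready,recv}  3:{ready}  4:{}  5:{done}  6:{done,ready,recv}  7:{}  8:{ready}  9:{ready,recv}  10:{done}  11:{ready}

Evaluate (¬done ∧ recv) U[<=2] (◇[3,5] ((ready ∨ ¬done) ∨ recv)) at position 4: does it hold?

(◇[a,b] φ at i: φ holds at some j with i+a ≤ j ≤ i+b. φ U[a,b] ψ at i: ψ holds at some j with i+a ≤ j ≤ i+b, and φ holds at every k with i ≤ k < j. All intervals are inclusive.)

Need some j in [4,6] with ◇[3,5] ((ready ∨ ¬done) ∨ recv), and (¬done ∧ recv) at every k in [4,j-1].
  j=4: ◇[3,5] ((ready ∨ ¬done) ∨ recv) holds; no prefix to check → satisfied.

True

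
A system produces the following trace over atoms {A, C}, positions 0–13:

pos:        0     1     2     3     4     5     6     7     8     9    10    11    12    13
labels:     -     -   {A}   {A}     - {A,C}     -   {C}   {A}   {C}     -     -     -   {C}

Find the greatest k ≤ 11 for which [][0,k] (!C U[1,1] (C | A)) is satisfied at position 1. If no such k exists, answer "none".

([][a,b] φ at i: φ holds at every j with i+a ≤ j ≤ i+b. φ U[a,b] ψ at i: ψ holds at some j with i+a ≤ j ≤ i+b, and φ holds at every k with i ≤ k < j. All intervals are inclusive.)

(!C U[1,1] (C | A)) must hold from j=1 onward; find where it first fails.
  j=1: holds
  j=2: holds
  j=3: fails
Holds on [1,2], so largest k = 1.

1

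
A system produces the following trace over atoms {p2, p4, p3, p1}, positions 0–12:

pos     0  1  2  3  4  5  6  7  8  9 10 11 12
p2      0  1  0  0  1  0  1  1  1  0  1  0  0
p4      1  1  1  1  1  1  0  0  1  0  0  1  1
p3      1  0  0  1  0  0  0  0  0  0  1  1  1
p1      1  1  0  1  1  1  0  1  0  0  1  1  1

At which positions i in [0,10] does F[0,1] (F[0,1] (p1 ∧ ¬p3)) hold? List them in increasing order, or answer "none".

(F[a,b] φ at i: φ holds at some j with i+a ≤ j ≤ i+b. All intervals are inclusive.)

0, 1, 2, 3, 4, 5, 6, 7

Evaluate at each i in [0,10]:
  i=0: ✓ (witness j=0)
  i=1: ✓ (witness j=1)
  i=2: ✓ (witness j=3)
  i=3: ✓ (witness j=3)
  i=4: ✓ (witness j=4)
  i=5: ✓ (witness j=5)
  i=6: ✓ (witness j=6)
  i=7: ✓ (witness j=7)
  i=8: ✗ (none in [8,9])
  i=9: ✗ (none in [9,10])
  i=10: ✗ (none in [10,11])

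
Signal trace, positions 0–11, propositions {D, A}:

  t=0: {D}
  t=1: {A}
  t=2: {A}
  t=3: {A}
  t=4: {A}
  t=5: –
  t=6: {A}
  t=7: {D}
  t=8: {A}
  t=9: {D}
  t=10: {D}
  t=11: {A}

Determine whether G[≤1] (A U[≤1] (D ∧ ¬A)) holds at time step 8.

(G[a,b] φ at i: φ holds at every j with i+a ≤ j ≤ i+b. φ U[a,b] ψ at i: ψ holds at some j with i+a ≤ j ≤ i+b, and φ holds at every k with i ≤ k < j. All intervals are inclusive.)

Check (A U[≤1] (D ∧ ¬A)) at every j in [8,9]:
  j=8: holds
  j=9: holds
All positions satisfy it → formula holds.

Yes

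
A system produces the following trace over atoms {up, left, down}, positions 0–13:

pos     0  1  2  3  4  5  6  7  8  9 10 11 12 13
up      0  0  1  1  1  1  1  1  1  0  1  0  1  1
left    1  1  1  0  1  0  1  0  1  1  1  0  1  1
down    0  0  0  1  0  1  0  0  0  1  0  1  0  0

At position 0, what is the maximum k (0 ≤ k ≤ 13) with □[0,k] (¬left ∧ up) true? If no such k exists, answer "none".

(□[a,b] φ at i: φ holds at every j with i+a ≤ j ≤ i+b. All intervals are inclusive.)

none

(¬left ∧ up) must hold from j=0 onward; find where it first fails.
  j=0: fails → no k works.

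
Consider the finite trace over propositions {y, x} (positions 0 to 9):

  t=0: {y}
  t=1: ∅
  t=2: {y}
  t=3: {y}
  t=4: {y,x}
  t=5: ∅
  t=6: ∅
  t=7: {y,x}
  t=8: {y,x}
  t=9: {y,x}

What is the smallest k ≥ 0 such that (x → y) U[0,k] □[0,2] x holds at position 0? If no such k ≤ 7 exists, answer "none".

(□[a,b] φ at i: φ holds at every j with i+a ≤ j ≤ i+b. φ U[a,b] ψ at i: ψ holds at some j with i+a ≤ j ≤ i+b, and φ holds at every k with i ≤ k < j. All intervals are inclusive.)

7

Need earliest j ≥ 0 with □[0,2] x, and (x → y) at every k in [0,j-1].
  j=0: rhs fails.
  j=1: rhs fails.
  j=2: rhs fails.
  j=3: rhs fails.
  j=4: rhs fails.
  j=5: rhs fails.
  j=6: rhs fails.
  j=7: rhs holds; lhs holds on [0,6]. k = 7.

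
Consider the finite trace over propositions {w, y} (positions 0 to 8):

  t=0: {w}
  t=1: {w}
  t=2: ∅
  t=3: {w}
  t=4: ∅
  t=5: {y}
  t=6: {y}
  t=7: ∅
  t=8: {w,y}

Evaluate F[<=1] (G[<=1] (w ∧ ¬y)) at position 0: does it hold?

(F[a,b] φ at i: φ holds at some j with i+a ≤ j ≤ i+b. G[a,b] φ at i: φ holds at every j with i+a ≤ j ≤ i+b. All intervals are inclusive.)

Yes

Check G[<=1] (w ∧ ¬y) at each j in [0,1]:
  j=0: holds on [0,1]
  j=1: fails at 2
Found at j=0 → formula holds.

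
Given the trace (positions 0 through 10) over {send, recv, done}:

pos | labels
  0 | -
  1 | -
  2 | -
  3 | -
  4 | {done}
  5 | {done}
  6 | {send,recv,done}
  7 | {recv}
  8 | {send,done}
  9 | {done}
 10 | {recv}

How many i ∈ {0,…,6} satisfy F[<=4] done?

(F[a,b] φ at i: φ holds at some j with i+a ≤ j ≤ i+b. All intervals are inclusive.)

Evaluate at each i in [0,6]:
  i=0: ✓ (witness j=4)
  i=1: ✓ (witness j=4)
  i=2: ✓ (witness j=4)
  i=3: ✓ (witness j=4)
  i=4: ✓ (witness j=4)
  i=5: ✓ (witness j=5)
  i=6: ✓ (witness j=6)
Positions where it holds: {0, 1, 2, 3, 4, 5, 6} → 7.

7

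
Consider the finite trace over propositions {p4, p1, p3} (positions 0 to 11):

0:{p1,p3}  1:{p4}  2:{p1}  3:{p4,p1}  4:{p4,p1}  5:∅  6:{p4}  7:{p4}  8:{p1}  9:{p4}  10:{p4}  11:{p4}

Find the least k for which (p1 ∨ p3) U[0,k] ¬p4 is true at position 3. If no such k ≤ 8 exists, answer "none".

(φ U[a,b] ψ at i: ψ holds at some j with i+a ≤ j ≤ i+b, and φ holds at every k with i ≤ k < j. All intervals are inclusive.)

Need earliest j ≥ 3 with ¬p4, and (p1 ∨ p3) at every k in [3,j-1].
  j=3: rhs fails.
  j=4: rhs fails.
  j=5: rhs holds; lhs holds on [3,4]. k = 2.

2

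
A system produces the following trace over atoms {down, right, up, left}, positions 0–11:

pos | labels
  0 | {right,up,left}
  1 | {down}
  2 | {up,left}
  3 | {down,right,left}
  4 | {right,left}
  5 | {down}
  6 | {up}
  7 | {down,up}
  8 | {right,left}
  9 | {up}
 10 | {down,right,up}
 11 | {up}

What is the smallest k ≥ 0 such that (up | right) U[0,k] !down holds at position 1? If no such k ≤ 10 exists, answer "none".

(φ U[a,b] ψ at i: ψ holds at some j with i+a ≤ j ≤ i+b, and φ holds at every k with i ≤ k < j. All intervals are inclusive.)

none

Need earliest j ≥ 1 with !down, and (up | right) at every k in [1,j-1].
  j=1: rhs fails.
  j=2: rhs holds but lhs fails at k=1.
  j=3: rhs fails.
  j=4: rhs holds but lhs fails at k=1.
  j=5: rhs fails.
  j=6: rhs holds but lhs fails at k=1.
  j=7: rhs fails.
  j=8: rhs holds but lhs fails at k=1.
  j=9: rhs holds but lhs fails at k=1.
  j=10: rhs fails.
  j=11: rhs holds but lhs fails at k=1.
No witness within the range → none.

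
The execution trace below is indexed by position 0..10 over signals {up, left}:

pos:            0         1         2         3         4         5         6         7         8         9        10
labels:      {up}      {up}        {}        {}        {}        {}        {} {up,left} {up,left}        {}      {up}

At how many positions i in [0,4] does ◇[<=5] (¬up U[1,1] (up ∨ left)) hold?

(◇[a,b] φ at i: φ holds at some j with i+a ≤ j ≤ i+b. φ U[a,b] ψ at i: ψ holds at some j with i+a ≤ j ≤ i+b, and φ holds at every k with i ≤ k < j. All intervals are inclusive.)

Evaluate at each i in [0,4]:
  i=0: ✗ (none in [0,5])
  i=1: ✓ (witness j=6)
  i=2: ✓ (witness j=6)
  i=3: ✓ (witness j=6)
  i=4: ✓ (witness j=6)
Positions where it holds: {1, 2, 3, 4} → 4.

4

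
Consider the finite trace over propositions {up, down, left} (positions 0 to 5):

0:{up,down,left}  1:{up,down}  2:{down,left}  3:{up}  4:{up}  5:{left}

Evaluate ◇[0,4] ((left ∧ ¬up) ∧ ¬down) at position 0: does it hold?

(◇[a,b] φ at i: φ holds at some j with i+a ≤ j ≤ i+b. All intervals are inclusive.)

Check ((left ∧ ¬up) ∧ ¬down) at each j in [0,4]:
  j=0: false
  j=1: false
  j=2: false
  j=3: false
  j=4: false
No position in the window satisfies it → formula fails.

No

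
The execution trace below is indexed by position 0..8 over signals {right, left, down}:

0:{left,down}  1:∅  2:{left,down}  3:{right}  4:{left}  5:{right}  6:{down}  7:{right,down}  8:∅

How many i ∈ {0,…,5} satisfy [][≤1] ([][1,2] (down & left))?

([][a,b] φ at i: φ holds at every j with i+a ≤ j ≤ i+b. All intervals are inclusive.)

Evaluate at each i in [0,5]:
  i=0: ✗ (fails at j=0)
  i=1: ✗ (fails at j=1)
  i=2: ✗ (fails at j=2)
  i=3: ✗ (fails at j=3)
  i=4: ✗ (fails at j=4)
  i=5: ✗ (fails at j=5)
Positions where it holds: {} → 0.

0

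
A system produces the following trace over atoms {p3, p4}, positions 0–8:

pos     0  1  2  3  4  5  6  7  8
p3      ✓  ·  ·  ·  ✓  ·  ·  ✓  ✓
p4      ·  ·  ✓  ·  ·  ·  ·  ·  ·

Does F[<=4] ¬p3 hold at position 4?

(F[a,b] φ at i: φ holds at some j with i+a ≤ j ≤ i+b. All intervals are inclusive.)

True

Check ¬p3 at each j in [4,8]:
  j=4: false
  j=5: true
  j=6: true
  j=7: false
  j=8: false
Found at j=5 → formula holds.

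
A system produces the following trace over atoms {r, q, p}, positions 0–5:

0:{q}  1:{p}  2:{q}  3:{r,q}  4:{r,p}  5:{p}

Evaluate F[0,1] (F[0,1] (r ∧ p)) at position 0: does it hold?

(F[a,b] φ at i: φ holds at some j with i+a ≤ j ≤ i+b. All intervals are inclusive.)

No

Check F[0,1] (r ∧ p) at each j in [0,1]:
  j=0: fails (none in [0,1])
  j=1: fails (none in [1,2])
No position in the window satisfies it → formula fails.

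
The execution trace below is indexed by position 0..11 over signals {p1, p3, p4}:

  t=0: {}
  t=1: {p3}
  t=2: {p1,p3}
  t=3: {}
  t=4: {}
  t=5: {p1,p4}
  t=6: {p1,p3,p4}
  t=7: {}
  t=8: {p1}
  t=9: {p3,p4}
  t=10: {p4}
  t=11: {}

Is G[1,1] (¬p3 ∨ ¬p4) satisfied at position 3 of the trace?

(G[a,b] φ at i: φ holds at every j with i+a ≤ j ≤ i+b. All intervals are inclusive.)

Check (¬p3 ∨ ¬p4) at every j in [4,4]:
  j=4: true
All positions satisfy it → formula holds.

Holds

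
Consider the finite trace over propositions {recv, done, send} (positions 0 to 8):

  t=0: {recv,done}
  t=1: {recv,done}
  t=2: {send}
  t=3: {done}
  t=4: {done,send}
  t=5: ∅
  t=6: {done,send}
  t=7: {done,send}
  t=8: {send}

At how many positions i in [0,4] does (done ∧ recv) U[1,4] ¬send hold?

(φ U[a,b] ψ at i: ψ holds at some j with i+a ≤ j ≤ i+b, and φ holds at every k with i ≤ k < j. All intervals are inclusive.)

Evaluate at each i in [0,4]:
  i=0: ✓ (rhs at j=1; lhs holds on [0,0])
  i=1: ✗ (lhs fails at k=2 before rhs at j=3)
  i=2: ✗ (lhs fails at k=2 before rhs at j=3)
  i=3: ✗ (lhs fails at k=3 before rhs at j=5)
  i=4: ✗ (lhs fails at k=4 before rhs at j=5)
Positions where it holds: {0} → 1.

1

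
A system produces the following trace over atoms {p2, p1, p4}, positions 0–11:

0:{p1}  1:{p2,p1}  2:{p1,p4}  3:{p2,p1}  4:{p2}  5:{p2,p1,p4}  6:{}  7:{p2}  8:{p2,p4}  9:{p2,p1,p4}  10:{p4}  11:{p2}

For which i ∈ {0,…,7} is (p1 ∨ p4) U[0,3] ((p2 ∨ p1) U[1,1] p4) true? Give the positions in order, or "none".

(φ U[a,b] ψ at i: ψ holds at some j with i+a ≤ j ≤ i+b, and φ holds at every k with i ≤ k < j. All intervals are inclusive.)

0, 1, 2, 3, 4, 7

Evaluate at each i in [0,7]:
  i=0: ✓ (rhs at j=1; lhs holds on [0,0])
  i=1: ✓ (rhs at j=1)
  i=2: ✓ (rhs at j=4; lhs holds on [2,3])
  i=3: ✓ (rhs at j=4; lhs holds on [3,3])
  i=4: ✓ (rhs at j=4)
  i=5: ✗ (lhs fails at k=6 before rhs at j=7)
  i=6: ✗ (lhs fails at k=6 before rhs at j=7)
  i=7: ✓ (rhs at j=7)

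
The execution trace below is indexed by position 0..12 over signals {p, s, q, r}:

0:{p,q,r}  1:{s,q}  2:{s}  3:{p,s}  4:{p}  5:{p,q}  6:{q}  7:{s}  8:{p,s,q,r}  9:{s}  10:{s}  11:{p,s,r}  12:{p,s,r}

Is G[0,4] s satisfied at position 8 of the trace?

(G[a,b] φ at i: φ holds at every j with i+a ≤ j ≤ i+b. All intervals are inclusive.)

Check s at every j in [8,12]:
  j=8: true
  j=9: true
  j=10: true
  j=11: true
  j=12: true
All positions satisfy it → formula holds.

Yes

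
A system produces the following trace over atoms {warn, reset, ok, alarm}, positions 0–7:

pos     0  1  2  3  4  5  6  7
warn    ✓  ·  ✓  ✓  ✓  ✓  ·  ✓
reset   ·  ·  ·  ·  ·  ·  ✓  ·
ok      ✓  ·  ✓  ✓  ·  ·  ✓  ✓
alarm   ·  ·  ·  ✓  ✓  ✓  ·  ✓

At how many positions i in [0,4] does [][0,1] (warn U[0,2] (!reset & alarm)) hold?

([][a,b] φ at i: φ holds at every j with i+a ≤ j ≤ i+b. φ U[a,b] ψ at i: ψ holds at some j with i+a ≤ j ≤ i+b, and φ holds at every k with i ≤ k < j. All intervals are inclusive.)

3

Evaluate at each i in [0,4]:
  i=0: ✗ (fails at j=0)
  i=1: ✗ (fails at j=1)
  i=2: ✓ (all of [2,3])
  i=3: ✓ (all of [3,4])
  i=4: ✓ (all of [4,5])
Positions where it holds: {2, 3, 4} → 3.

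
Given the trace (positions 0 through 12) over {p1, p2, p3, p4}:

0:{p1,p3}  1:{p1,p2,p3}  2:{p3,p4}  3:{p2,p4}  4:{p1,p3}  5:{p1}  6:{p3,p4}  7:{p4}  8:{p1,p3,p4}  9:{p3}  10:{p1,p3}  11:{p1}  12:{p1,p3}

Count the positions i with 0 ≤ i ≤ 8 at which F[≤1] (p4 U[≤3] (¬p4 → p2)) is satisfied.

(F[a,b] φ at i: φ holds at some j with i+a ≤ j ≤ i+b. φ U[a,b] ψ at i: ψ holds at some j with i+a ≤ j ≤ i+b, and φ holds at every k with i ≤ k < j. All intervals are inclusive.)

8

Evaluate at each i in [0,8]:
  i=0: ✓ (witness j=1)
  i=1: ✓ (witness j=1)
  i=2: ✓ (witness j=2)
  i=3: ✓ (witness j=3)
  i=4: ✗ (none in [4,5])
  i=5: ✓ (witness j=6)
  i=6: ✓ (witness j=6)
  i=7: ✓ (witness j=7)
  i=8: ✓ (witness j=8)
Positions where it holds: {0, 1, 2, 3, 5, 6, 7, 8} → 8.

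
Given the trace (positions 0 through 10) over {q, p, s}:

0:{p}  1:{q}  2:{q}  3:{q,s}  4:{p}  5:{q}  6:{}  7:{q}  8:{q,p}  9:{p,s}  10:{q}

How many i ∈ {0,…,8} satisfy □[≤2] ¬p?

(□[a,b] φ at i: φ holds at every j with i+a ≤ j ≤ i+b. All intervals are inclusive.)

Evaluate at each i in [0,8]:
  i=0: ✗ (fails at j=0)
  i=1: ✓ (all of [1,3])
  i=2: ✗ (fails at j=4)
  i=3: ✗ (fails at j=4)
  i=4: ✗ (fails at j=4)
  i=5: ✓ (all of [5,7])
  i=6: ✗ (fails at j=8)
  i=7: ✗ (fails at j=8)
  i=8: ✗ (fails at j=8)
Positions where it holds: {1, 5} → 2.

2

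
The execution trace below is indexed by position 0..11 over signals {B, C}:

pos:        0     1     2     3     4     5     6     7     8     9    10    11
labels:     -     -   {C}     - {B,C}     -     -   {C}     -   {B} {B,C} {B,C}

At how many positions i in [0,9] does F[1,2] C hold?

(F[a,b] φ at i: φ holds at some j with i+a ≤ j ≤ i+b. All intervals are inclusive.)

Evaluate at each i in [0,9]:
  i=0: ✓ (witness j=2)
  i=1: ✓ (witness j=2)
  i=2: ✓ (witness j=4)
  i=3: ✓ (witness j=4)
  i=4: ✗ (none in [5,6])
  i=5: ✓ (witness j=7)
  i=6: ✓ (witness j=7)
  i=7: ✗ (none in [8,9])
  i=8: ✓ (witness j=10)
  i=9: ✓ (witness j=10)
Positions where it holds: {0, 1, 2, 3, 5, 6, 8, 9} → 8.

8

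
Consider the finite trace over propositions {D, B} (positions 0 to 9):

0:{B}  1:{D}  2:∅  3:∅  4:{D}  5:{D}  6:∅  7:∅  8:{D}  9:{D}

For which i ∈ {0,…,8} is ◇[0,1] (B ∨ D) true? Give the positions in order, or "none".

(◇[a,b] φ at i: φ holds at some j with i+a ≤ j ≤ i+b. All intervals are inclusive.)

Evaluate at each i in [0,8]:
  i=0: ✓ (witness j=0)
  i=1: ✓ (witness j=1)
  i=2: ✗ (none in [2,3])
  i=3: ✓ (witness j=4)
  i=4: ✓ (witness j=4)
  i=5: ✓ (witness j=5)
  i=6: ✗ (none in [6,7])
  i=7: ✓ (witness j=8)
  i=8: ✓ (witness j=8)

0, 1, 3, 4, 5, 7, 8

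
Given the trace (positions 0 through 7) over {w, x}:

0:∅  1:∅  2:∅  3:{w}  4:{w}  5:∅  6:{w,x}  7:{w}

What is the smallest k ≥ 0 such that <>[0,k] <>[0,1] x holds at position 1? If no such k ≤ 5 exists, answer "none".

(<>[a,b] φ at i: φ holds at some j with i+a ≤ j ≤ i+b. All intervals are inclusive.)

4

Scan j = 1,2,… for <>[0,1] x:
  j=1: fails
  j=2: fails
  j=3: fails
  j=4: fails
  j=5: holds
First hit at j=5, so smallest k = 5-1 = 4.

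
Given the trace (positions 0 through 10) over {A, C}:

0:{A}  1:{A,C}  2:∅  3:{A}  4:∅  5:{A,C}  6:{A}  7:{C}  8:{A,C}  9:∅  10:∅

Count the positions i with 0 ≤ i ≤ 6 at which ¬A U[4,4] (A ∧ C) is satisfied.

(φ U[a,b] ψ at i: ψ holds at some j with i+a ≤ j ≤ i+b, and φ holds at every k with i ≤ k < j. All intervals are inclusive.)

0

Evaluate at each i in [0,6]:
  i=0: ✗ (no rhs in [4,4])
  i=1: ✗ (lhs fails at k=1 before rhs at j=5)
  i=2: ✗ (no rhs in [6,6])
  i=3: ✗ (no rhs in [7,7])
  i=4: ✗ (lhs fails at k=5 before rhs at j=8)
  i=5: ✗ (no rhs in [9,9])
  i=6: ✗ (no rhs in [10,10])
Positions where it holds: {} → 0.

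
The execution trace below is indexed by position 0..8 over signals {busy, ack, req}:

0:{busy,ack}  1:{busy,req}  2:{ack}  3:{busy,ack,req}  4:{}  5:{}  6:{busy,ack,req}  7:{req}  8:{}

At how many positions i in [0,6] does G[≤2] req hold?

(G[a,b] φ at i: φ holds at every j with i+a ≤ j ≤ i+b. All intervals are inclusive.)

0

Evaluate at each i in [0,6]:
  i=0: ✗ (fails at j=0)
  i=1: ✗ (fails at j=2)
  i=2: ✗ (fails at j=2)
  i=3: ✗ (fails at j=4)
  i=4: ✗ (fails at j=4)
  i=5: ✗ (fails at j=5)
  i=6: ✗ (fails at j=8)
Positions where it holds: {} → 0.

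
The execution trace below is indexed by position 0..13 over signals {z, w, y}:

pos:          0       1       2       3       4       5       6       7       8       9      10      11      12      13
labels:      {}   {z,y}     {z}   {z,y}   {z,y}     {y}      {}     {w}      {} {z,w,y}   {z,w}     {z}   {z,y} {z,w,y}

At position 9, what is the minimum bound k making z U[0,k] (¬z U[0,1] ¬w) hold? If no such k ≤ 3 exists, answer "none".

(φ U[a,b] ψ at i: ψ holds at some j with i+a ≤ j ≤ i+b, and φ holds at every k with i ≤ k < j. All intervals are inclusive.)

Need earliest j ≥ 9 with (¬z U[0,1] ¬w), and z at every k in [9,j-1].
  j=9: rhs fails.
  j=10: rhs fails.
  j=11: rhs holds; lhs holds on [9,10]. k = 2.

2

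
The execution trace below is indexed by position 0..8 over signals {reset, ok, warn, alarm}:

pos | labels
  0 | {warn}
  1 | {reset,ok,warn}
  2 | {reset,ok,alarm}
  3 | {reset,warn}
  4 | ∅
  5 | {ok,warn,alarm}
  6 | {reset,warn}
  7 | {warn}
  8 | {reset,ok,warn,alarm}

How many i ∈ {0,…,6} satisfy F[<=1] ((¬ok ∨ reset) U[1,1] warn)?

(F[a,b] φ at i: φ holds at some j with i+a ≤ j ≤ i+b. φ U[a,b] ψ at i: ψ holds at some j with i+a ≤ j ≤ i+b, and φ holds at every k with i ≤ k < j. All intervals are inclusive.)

Evaluate at each i in [0,6]:
  i=0: ✓ (witness j=0)
  i=1: ✓ (witness j=2)
  i=2: ✓ (witness j=2)
  i=3: ✓ (witness j=4)
  i=4: ✓ (witness j=4)
  i=5: ✓ (witness j=6)
  i=6: ✓ (witness j=6)
Positions where it holds: {0, 1, 2, 3, 4, 5, 6} → 7.

7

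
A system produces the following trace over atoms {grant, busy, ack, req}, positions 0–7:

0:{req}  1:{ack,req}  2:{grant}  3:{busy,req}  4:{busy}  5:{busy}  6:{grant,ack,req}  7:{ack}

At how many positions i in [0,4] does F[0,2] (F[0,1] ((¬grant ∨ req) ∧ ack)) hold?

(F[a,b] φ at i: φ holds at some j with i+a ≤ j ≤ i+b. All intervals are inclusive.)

Evaluate at each i in [0,4]:
  i=0: ✓ (witness j=0)
  i=1: ✓ (witness j=1)
  i=2: ✗ (none in [2,4])
  i=3: ✓ (witness j=5)
  i=4: ✓ (witness j=5)
Positions where it holds: {0, 1, 3, 4} → 4.

4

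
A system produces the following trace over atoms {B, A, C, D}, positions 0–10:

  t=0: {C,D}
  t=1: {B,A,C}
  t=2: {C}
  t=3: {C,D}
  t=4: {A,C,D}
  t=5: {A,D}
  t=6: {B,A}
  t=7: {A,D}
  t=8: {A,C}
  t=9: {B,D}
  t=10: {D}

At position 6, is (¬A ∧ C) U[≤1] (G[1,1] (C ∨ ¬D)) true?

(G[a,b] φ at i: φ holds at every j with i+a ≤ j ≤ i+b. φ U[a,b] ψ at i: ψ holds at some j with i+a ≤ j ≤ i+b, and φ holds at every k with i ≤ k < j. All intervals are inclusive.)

No

Need some j in [6,7] with G[1,1] (C ∨ ¬D), and (¬A ∧ C) at every k in [6,j-1].
  j=6: G[1,1] (C ∨ ¬D) — fails at 7.
  j=7: G[1,1] (C ∨ ¬D) holds, but (¬A ∧ C) fails at k=6 → not this j.
No j in the window works → until fails.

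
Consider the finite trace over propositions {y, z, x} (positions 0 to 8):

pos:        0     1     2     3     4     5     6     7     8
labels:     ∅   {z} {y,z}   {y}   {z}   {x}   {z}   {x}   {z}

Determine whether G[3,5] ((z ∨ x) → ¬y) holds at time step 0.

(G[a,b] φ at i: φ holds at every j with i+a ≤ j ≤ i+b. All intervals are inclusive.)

Check ((z ∨ x) → ¬y) at every j in [3,5]:
  j=3: antecedent false → ✓
  j=4: antecedent true; consequent true → ✓
  j=5: antecedent true; consequent true → ✓
All positions satisfy it → formula holds.

Holds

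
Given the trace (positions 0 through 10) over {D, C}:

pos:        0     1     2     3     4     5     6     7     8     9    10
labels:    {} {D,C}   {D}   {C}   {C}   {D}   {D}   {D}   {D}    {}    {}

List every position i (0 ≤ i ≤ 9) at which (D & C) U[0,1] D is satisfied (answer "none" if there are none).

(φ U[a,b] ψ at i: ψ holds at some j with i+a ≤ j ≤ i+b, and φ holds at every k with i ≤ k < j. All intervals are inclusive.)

1, 2, 5, 6, 7, 8

Evaluate at each i in [0,9]:
  i=0: ✗ (lhs fails at k=0 before rhs at j=1)
  i=1: ✓ (rhs at j=1)
  i=2: ✓ (rhs at j=2)
  i=3: ✗ (no rhs in [3,4])
  i=4: ✗ (lhs fails at k=4 before rhs at j=5)
  i=5: ✓ (rhs at j=5)
  i=6: ✓ (rhs at j=6)
  i=7: ✓ (rhs at j=7)
  i=8: ✓ (rhs at j=8)
  i=9: ✗ (no rhs in [9,10])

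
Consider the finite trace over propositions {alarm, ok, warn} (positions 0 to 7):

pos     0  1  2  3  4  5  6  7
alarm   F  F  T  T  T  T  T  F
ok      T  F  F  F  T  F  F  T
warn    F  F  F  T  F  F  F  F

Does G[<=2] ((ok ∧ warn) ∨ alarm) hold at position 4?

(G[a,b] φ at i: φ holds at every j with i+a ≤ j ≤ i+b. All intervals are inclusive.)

Check ((ok ∧ warn) ∨ alarm) at every j in [4,6]:
  j=4: true
  j=5: true
  j=6: true
All positions satisfy it → formula holds.

Holds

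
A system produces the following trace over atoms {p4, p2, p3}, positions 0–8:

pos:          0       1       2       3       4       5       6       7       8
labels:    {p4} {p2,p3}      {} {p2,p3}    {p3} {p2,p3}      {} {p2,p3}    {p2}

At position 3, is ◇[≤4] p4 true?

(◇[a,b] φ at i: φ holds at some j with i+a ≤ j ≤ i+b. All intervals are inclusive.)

No

Check p4 at each j in [3,7]:
  j=3: false
  j=4: false
  j=5: false
  j=6: false
  j=7: false
No position in the window satisfies it → formula fails.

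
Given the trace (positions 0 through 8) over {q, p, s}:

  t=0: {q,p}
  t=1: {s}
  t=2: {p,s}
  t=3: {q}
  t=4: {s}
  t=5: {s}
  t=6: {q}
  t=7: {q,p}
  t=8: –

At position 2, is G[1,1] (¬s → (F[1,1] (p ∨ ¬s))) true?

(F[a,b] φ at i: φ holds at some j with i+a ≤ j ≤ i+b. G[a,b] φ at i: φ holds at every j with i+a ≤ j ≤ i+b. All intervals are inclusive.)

No

Check (¬s → (F[1,1] (p ∨ ¬s))) at every j in [3,3]:
  j=3: antecedent true; consequent fails (none in [4,4]) → ✗
Fails at j=3 → formula fails.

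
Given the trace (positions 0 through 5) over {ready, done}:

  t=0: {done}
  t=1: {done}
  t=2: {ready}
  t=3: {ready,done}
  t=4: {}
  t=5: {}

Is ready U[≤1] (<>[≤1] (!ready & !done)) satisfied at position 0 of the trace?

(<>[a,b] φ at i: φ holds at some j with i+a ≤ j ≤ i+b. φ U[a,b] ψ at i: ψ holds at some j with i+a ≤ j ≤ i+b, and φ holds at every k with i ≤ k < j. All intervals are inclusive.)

Need some j in [0,1] with <>[≤1] (!ready & !done), and ready at every k in [0,j-1].
  j=0: <>[≤1] (!ready & !done) — fails (none in [0,1]).
  j=1: <>[≤1] (!ready & !done) — fails (none in [1,2]).
No j in the window works → until fails.

Does not hold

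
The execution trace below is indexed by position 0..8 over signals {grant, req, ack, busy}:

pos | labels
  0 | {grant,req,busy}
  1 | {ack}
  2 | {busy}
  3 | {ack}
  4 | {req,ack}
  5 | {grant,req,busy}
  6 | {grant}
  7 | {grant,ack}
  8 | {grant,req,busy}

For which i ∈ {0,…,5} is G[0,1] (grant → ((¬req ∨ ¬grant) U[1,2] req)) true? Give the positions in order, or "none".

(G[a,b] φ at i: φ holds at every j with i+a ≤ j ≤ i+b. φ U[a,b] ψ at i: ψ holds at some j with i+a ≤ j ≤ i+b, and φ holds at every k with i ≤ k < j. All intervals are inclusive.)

Evaluate at each i in [0,5]:
  i=0: ✗ (fails at j=0)
  i=1: ✓ (all of [1,2])
  i=2: ✓ (all of [2,3])
  i=3: ✓ (all of [3,4])
  i=4: ✗ (fails at j=5)
  i=5: ✗ (fails at j=5)

1, 2, 3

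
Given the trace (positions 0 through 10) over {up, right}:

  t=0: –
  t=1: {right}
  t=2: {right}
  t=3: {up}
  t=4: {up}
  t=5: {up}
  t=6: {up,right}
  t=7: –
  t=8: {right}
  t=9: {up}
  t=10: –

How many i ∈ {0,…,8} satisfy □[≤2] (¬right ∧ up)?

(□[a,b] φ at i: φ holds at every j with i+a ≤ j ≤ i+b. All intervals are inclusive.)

Evaluate at each i in [0,8]:
  i=0: ✗ (fails at j=0)
  i=1: ✗ (fails at j=1)
  i=2: ✗ (fails at j=2)
  i=3: ✓ (all of [3,5])
  i=4: ✗ (fails at j=6)
  i=5: ✗ (fails at j=6)
  i=6: ✗ (fails at j=6)
  i=7: ✗ (fails at j=7)
  i=8: ✗ (fails at j=8)
Positions where it holds: {3} → 1.

1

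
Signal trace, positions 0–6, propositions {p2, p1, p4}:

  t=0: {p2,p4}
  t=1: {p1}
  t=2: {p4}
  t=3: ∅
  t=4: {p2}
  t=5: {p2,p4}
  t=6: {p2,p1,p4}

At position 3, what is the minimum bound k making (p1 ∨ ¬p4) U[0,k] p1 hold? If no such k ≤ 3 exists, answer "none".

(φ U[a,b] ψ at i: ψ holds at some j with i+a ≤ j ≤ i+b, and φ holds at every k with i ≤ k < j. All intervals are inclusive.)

Need earliest j ≥ 3 with p1, and (p1 ∨ ¬p4) at every k in [3,j-1].
  j=3: rhs fails.
  j=4: rhs fails.
  j=5: rhs fails.
  j=6: rhs holds but lhs fails at k=5.
No witness within the range → none.

none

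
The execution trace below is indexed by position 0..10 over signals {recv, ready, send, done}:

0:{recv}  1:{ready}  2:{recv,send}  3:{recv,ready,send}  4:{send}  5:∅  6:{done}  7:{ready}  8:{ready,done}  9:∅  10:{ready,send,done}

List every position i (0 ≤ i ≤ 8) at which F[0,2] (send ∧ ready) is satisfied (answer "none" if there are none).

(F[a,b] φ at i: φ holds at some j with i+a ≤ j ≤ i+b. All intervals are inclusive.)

Evaluate at each i in [0,8]:
  i=0: ✗ (none in [0,2])
  i=1: ✓ (witness j=3)
  i=2: ✓ (witness j=3)
  i=3: ✓ (witness j=3)
  i=4: ✗ (none in [4,6])
  i=5: ✗ (none in [5,7])
  i=6: ✗ (none in [6,8])
  i=7: ✗ (none in [7,9])
  i=8: ✓ (witness j=10)

1, 2, 3, 8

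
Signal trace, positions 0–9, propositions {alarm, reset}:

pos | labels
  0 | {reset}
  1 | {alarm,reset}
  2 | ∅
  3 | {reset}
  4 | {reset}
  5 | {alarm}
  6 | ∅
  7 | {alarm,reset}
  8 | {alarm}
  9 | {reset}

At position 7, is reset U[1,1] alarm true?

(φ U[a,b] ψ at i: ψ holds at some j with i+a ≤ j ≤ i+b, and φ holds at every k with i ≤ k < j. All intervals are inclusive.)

True

Need some j in [8,8] with alarm, and reset at every k in [7,j-1].
  j=8: alarm holds; reset holds at every k in [7,7] → satisfied.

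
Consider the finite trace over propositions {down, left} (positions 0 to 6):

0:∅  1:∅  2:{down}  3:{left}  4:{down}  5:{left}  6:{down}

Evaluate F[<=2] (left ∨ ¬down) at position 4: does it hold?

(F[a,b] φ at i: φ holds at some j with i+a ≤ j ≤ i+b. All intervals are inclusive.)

Yes

Check (left ∨ ¬down) at each j in [4,6]:
  j=4: false
  j=5: true
  j=6: false
Found at j=5 → formula holds.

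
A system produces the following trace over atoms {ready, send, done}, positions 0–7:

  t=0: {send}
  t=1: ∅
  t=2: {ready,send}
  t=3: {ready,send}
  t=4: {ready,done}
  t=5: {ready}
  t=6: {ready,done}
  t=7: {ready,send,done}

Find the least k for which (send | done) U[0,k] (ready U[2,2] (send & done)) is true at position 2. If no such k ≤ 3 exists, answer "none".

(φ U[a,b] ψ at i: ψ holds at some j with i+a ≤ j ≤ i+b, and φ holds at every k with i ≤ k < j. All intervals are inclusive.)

3

Need earliest j ≥ 2 with (ready U[2,2] (send & done)), and (send | done) at every k in [2,j-1].
  j=2: rhs fails.
  j=3: rhs fails.
  j=4: rhs fails.
  j=5: rhs holds; lhs holds on [2,4]. k = 3.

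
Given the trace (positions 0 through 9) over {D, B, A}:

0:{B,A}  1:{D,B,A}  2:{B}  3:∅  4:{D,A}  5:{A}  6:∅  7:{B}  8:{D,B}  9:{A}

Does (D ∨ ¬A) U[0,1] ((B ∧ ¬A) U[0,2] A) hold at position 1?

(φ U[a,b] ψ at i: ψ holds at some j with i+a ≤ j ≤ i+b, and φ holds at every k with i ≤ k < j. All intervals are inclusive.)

Holds

Need some j in [1,2] with ((B ∧ ¬A) U[0,2] A), and (D ∨ ¬A) at every k in [1,j-1].
  j=1: ((B ∧ ¬A) U[0,2] A) holds; no prefix to check → satisfied.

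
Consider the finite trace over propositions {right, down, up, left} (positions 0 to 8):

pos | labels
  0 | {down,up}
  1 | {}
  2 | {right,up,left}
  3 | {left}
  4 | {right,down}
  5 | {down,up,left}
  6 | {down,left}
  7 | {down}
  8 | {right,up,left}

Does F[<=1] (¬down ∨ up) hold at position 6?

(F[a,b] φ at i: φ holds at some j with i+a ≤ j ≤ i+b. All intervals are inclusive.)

False

Check (¬down ∨ up) at each j in [6,7]:
  j=6: false
  j=7: false
No position in the window satisfies it → formula fails.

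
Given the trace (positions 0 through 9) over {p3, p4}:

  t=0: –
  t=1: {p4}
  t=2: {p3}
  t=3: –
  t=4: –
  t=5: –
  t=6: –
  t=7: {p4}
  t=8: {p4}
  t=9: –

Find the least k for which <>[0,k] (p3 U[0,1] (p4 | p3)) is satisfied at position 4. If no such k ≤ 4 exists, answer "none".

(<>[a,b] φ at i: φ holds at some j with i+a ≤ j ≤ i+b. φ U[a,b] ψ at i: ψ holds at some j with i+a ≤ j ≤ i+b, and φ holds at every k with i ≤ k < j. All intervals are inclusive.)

Scan j = 4,5,… for (p3 U[0,1] (p4 | p3)):
  j=4: fails
  j=5: fails
  j=6: fails
  j=7: holds
First hit at j=7, so smallest k = 7-4 = 3.

3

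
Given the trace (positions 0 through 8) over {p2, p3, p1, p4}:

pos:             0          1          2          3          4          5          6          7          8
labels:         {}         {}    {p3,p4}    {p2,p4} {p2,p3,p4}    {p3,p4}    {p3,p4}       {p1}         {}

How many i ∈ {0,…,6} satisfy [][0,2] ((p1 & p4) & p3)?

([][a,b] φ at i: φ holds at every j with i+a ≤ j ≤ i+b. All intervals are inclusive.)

Evaluate at each i in [0,6]:
  i=0: ✗ (fails at j=0)
  i=1: ✗ (fails at j=1)
  i=2: ✗ (fails at j=2)
  i=3: ✗ (fails at j=3)
  i=4: ✗ (fails at j=4)
  i=5: ✗ (fails at j=5)
  i=6: ✗ (fails at j=6)
Positions where it holds: {} → 0.

0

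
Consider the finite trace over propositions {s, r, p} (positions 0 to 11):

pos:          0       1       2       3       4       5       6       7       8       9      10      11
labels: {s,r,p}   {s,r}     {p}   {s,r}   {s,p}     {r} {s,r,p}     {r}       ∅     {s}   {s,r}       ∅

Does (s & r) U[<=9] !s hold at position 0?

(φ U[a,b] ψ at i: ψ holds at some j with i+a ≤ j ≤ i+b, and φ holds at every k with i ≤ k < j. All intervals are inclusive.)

True

Need some j in [0,9] with !s, and (s & r) at every k in [0,j-1].
  j=0: !s false.
  j=1: !s false.
  j=2: !s holds; (s & r) holds at every k in [0,1] → satisfied.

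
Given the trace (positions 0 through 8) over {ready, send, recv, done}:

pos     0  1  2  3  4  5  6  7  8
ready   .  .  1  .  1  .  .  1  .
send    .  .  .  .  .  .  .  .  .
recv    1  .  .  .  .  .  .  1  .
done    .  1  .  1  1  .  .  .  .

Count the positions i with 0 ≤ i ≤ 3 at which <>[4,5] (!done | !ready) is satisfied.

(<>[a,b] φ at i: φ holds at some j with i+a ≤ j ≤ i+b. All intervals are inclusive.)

Evaluate at each i in [0,3]:
  i=0: ✓ (witness j=5)
  i=1: ✓ (witness j=5)
  i=2: ✓ (witness j=6)
  i=3: ✓ (witness j=7)
Positions where it holds: {0, 1, 2, 3} → 4.

4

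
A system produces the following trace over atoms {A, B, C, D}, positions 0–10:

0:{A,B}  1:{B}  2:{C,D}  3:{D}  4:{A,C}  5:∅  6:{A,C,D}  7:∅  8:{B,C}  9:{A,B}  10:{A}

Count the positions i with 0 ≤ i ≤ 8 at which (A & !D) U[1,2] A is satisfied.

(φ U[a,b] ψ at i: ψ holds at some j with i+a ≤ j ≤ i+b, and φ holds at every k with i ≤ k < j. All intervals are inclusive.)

0

Evaluate at each i in [0,8]:
  i=0: ✗ (no rhs in [1,2])
  i=1: ✗ (no rhs in [2,3])
  i=2: ✗ (lhs fails at k=2 before rhs at j=4)
  i=3: ✗ (lhs fails at k=3 before rhs at j=4)
  i=4: ✗ (lhs fails at k=5 before rhs at j=6)
  i=5: ✗ (lhs fails at k=5 before rhs at j=6)
  i=6: ✗ (no rhs in [7,8])
  i=7: ✗ (lhs fails at k=7 before rhs at j=9)
  i=8: ✗ (lhs fails at k=8 before rhs at j=9)
Positions where it holds: {} → 0.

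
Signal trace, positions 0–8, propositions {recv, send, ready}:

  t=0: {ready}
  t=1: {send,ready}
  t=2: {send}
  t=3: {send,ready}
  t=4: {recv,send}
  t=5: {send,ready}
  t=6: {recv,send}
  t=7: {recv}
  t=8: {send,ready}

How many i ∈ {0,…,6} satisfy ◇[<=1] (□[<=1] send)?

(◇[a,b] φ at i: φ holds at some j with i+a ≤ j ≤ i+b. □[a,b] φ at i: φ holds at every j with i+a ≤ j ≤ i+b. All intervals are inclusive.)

Evaluate at each i in [0,6]:
  i=0: ✓ (witness j=1)
  i=1: ✓ (witness j=1)
  i=2: ✓ (witness j=2)
  i=3: ✓ (witness j=3)
  i=4: ✓ (witness j=4)
  i=5: ✓ (witness j=5)
  i=6: ✗ (none in [6,7])
Positions where it holds: {0, 1, 2, 3, 4, 5} → 6.

6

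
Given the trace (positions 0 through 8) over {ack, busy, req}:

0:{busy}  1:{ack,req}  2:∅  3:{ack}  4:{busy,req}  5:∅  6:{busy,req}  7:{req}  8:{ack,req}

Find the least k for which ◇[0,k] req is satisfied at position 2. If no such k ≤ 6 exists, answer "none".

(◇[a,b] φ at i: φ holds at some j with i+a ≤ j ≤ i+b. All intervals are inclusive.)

2

Scan j = 2,3,… for req:
  j=2: fails
  j=3: fails
  j=4: holds
First hit at j=4, so smallest k = 4-2 = 2.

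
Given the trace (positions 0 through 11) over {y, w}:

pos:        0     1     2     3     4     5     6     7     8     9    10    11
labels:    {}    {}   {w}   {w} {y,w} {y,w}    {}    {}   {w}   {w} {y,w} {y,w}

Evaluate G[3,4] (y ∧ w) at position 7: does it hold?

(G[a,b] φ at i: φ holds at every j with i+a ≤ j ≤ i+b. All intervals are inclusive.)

Yes

Check (y ∧ w) at every j in [10,11]:
  j=10: true
  j=11: true
All positions satisfy it → formula holds.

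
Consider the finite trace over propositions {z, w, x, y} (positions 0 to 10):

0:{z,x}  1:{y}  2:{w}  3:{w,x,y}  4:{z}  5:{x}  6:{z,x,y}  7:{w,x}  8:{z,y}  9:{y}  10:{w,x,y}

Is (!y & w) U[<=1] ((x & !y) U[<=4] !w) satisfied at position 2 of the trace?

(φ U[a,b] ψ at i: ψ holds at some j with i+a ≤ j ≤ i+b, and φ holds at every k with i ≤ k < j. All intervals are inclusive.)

Does not hold

Need some j in [2,3] with ((x & !y) U[<=4] !w), and (!y & w) at every k in [2,j-1].
  j=2: ((x & !y) U[<=4] !w) — fails.
  j=3: ((x & !y) U[<=4] !w) — fails.
No j in the window works → until fails.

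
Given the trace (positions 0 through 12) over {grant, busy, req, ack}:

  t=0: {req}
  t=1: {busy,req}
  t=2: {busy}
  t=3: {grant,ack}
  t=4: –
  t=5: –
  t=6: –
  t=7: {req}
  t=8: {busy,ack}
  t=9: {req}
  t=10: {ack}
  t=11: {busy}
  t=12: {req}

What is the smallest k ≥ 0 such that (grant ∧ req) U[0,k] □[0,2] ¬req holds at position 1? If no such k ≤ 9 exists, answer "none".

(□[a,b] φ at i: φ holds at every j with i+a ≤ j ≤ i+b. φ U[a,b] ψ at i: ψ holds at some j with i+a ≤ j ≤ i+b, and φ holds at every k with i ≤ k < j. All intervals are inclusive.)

none

Need earliest j ≥ 1 with □[0,2] ¬req, and (grant ∧ req) at every k in [1,j-1].
  j=1: rhs fails.
  j=2: rhs holds but lhs fails at k=1.
  j=3: rhs holds but lhs fails at k=1.
  j=4: rhs holds but lhs fails at k=1.
  j=5: rhs fails.
  j=6: rhs fails.
  j=7: rhs fails.
  j=8: rhs fails.
  j=9: rhs fails.
  j=10: rhs fails.
No witness within the range → none.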